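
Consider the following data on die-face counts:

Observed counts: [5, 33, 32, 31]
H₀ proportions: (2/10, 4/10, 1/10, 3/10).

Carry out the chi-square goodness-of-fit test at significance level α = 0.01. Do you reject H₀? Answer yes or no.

reject H₀: yes

n = 101; E_i = n·p_i = [20.20, 40.40, 10.10, 30.30]
χ² = (5−20.20)²/20.20 + (33−40.40)²/40.40 + (32−10.10)²/10.10 + (31−30.30)²/30.30 = 60.2954
df = 3
p-value (upper-tail) = 0.00000
At α=0.01: p < α → reject H₀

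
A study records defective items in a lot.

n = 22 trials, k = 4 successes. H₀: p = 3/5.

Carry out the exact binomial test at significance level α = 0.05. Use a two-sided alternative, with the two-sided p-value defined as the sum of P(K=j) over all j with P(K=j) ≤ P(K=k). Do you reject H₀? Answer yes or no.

Exact binomial: n=22, k=4, p₀=3/5=0.6000
P(X=j) = C(n,j)·p₀^j·(1−p₀)^(n−j); p = Σ P(X=j) over j with P(X=j) ≤ P(X=4)
p-value (two-sided) = 0.00009
At α=0.05: p < α → reject H₀

reject H₀: yes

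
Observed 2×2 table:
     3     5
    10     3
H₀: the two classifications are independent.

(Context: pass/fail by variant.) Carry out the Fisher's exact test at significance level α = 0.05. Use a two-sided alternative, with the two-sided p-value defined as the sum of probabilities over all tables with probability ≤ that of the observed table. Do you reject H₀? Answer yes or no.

Margins: r₁=8, r₂=13, c₁=13, c₂=8, n=21
p_obs = C(8,3)·C(13,10)/C(21,13); sum pmf over tables with pmf ≤ p_obs
p-value (two-sided) = 0.16374
At α=0.05: p ≥ α → fail to reject H₀

reject H₀: no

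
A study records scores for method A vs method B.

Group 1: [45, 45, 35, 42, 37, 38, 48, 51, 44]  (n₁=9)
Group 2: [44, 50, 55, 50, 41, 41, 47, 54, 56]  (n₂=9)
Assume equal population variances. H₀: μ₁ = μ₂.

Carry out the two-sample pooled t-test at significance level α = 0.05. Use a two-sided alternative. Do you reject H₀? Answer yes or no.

reject H₀: yes

x̄₁=42.778, s₁=5.286, n₁=9
x̄₂=48.667, s₂=5.788, n₂=9
s_p² = [8·5.286² + 8·5.788²]/16 = 30.7222
SE = √(s_p²·(1/9+1/9)) = 2.6129
t = (42.778−48.667)/2.6129 = -2.2538
df = 16
p-value (two-sided) = 0.03859
At α=0.05: p < α → reject H₀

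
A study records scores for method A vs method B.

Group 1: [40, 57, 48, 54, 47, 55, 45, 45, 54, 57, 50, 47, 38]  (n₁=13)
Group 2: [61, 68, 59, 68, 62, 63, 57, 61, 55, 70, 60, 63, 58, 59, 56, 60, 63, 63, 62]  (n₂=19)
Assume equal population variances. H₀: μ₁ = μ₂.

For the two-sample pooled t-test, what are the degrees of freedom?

degrees of freedom = 30

df = n₁ + n₂ − 2 = 13 + 19 − 2 = 30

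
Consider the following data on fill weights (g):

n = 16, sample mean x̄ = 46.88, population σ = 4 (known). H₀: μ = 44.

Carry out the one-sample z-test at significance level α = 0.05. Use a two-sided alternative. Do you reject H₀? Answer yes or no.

SE = σ/√n = 4/√16 = 1.0000
z = (x̄−μ₀)/SE = (46.88−44)/1.0000 = 2.8800
p-value (two-sided) = 0.00398
At α=0.05: p < α → reject H₀

reject H₀: yes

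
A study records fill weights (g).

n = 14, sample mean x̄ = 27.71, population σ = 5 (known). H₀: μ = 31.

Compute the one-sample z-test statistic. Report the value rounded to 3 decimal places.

test statistic = -2.462

SE = σ/√n = 5/√14 = 1.3363
z = (x̄−μ₀)/SE = (27.71−31)/1.3363 = -2.4620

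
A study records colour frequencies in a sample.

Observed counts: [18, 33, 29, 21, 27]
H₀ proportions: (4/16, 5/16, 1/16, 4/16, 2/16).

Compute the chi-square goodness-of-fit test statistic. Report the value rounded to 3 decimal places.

test statistic = 73.819

n = 128; E_i = n·p_i = [32.00, 40.00, 8.00, 32.00, 16.00]
χ² = (18−32.00)²/32.00 + (33−40.00)²/40.00 + (29−8.00)²/8.00 + (21−32.00)²/32.00 + (27−16.00)²/16.00 = 73.8187
df = 4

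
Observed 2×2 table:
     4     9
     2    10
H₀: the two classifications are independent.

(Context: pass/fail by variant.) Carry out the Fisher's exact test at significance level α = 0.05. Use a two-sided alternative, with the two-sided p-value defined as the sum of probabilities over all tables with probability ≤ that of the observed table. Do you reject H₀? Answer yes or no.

reject H₀: no

Margins: r₁=13, r₂=12, c₁=6, c₂=19, n=25
p_obs = C(13,4)·C(12,2)/C(25,6); sum pmf over tables with pmf ≤ p_obs
p-value (two-sided) = 0.64472
At α=0.05: p ≥ α → fail to reject H₀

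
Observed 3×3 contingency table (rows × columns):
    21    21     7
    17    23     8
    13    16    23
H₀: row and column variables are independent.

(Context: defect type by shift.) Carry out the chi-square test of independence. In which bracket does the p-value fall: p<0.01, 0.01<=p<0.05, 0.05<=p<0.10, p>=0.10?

p-value bracket: p<0.01

Row totals [49, 48, 52], col totals [51, 60, 38], n=149
χ² = (21−16.77)²/16.77 + (21−19.73)²/19.73 + (7−12.50)²/12.50 + (17−16.43)²/16.43 + (23−19.33)²/19.33 + (8−12.24)²/12.24 + (13−17.80)²/17.80 + (16−20.94)²/20.94 + (23−13.26)²/13.26 = 15.3618
df = 4
p-value (upper-tail) = 0.00401
→ bracket: p<0.01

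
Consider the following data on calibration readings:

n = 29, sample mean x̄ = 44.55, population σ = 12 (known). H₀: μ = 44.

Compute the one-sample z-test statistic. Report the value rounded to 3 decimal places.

test statistic = 0.247

SE = σ/√n = 12/√29 = 2.2283
z = (x̄−μ₀)/SE = (44.55−44)/2.2283 = 0.2468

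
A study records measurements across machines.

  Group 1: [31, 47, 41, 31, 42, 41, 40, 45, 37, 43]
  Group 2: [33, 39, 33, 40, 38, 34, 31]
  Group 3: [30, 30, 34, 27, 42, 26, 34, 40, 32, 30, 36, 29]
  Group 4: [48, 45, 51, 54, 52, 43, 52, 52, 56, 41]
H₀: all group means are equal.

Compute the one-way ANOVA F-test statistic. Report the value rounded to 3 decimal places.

test statistic = 23.913

Group means [39.80, 35.43, 32.50, 49.40], grand mean 39.231
SSB = Σnᵢ(x̄ᵢ−x̄)² = 1682.209; SSW = ΣΣ(x−x̄ᵢ)² = 820.714
MSB = 1682.209/3 = 560.7363; MSW = 820.714/35 = 23.4490
F = MSB/MSW = 23.9130
df = (3, 35)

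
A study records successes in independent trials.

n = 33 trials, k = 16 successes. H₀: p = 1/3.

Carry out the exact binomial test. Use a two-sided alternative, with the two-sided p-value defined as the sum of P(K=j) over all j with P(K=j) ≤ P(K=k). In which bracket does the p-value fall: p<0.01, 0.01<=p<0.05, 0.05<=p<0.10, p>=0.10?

p-value bracket: 0.05<=p<0.10

Exact binomial: n=33, k=16, p₀=1/3=0.3333
P(X=j) = C(n,j)·p₀^j·(1−p₀)^(n−j); p = Σ P(X=j) over j with P(X=j) ≤ P(X=16)
p-value (two-sided) = 0.09443
→ bracket: 0.05<=p<0.10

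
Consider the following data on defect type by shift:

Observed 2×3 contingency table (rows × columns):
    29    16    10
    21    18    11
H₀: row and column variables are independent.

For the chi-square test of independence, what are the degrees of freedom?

degrees of freedom = 2

df = (r−1)(c−1) = (2−1)·(3−1) = 2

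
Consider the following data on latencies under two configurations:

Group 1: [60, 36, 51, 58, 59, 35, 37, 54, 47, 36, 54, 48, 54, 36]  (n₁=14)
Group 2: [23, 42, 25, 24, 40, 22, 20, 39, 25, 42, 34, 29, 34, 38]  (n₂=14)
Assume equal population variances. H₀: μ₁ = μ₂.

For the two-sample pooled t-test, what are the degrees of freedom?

degrees of freedom = 26

df = n₁ + n₂ − 2 = 14 + 14 − 2 = 26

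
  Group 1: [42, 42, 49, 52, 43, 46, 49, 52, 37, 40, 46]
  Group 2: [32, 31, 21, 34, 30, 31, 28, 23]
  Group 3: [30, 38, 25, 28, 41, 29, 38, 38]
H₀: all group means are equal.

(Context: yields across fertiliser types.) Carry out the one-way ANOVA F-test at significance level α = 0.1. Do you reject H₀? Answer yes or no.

reject H₀: yes

Group means [45.27, 28.75, 33.38], grand mean 36.852
SSB = Σnᵢ(x̄ᵢ−x̄)² = 1401.851; SSW = ΣΣ(x−x̄ᵢ)² = 637.557
MSB = 1401.851/2 = 700.9253; MSW = 637.557/24 = 26.5649
F = MSB/MSW = 26.3854
df = (2, 24)
p-value (upper-tail) = 0.00000
At α=0.1: p < α → reject H₀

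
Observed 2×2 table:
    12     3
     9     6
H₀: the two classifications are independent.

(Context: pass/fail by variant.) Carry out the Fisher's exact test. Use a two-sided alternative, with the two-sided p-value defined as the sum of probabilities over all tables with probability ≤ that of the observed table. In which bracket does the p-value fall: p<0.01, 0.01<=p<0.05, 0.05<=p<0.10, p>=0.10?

Margins: r₁=15, r₂=15, c₁=21, c₂=9, n=30
p_obs = C(15,12)·C(15,9)/C(30,21); sum pmf over tables with pmf ≤ p_obs
p-value (two-sided) = 0.42699
→ bracket: p>=0.10

p-value bracket: p>=0.10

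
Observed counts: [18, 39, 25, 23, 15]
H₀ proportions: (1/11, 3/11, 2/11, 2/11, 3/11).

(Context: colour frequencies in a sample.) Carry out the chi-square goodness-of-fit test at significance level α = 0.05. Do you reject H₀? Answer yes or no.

n = 120; E_i = n·p_i = [10.91, 32.73, 21.82, 21.82, 32.73]
χ² = (18−10.91)²/10.91 + (39−32.73)²/32.73 + (25−21.82)²/21.82 + (23−21.82)²/21.82 + (15−32.73)²/32.73 = 15.9417
df = 4
p-value (upper-tail) = 0.00310
At α=0.05: p < α → reject H₀

reject H₀: yes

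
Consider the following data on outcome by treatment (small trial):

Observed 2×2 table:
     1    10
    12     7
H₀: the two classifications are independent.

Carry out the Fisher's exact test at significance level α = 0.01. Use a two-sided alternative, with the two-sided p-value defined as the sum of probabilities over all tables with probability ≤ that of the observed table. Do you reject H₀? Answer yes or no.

reject H₀: yes

Margins: r₁=11, r₂=19, c₁=13, c₂=17, n=30
p_obs = C(11,1)·C(19,12)/C(30,13); sum pmf over tables with pmf ≤ p_obs
p-value (two-sided) = 0.00673
At α=0.01: p < α → reject H₀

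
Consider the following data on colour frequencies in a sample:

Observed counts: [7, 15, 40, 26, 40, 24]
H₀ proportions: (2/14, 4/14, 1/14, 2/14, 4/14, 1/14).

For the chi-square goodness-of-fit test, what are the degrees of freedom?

df = k − 1 = 6 − 1 = 5

degrees of freedom = 5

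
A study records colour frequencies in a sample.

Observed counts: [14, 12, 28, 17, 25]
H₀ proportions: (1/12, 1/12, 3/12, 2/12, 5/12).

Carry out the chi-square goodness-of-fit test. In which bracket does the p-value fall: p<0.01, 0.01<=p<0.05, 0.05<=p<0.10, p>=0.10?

p-value bracket: 0.01<=p<0.05

n = 96; E_i = n·p_i = [8.00, 8.00, 24.00, 16.00, 40.00]
χ² = (14−8.00)²/8.00 + (12−8.00)²/8.00 + (28−24.00)²/24.00 + (17−16.00)²/16.00 + (25−40.00)²/40.00 = 12.8542
df = 4
p-value (upper-tail) = 0.01201
→ bracket: 0.01<=p<0.05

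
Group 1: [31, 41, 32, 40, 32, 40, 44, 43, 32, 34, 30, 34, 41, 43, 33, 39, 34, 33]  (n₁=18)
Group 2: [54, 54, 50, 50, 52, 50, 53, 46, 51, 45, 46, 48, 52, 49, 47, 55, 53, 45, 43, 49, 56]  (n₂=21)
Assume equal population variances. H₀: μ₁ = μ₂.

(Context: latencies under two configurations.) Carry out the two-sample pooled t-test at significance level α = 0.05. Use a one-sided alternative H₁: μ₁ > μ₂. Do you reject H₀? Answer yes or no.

reject H₀: no

x̄₁=36.444, s₁=4.780, n₁=18
x̄₂=49.905, s₂=3.646, n₂=21
s_p² = [17·4.780² + 20·3.646²]/37 = 17.6825
SE = √(s_p²·(1/18+1/21)) = 1.3507
t = (36.444−49.905)/1.3507 = -9.9654
df = 37
p-value (one-sided, H₁ greater) = 1.00000
At α=0.05: p ≥ α → fail to reject H₀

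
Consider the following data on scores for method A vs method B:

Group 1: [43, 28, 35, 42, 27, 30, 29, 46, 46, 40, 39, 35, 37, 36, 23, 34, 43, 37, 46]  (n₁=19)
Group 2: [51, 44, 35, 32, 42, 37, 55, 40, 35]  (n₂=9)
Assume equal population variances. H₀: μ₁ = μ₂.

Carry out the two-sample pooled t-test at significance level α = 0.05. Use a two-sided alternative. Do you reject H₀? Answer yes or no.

reject H₀: no

x̄₁=36.632, s₁=6.906, n₁=19
x̄₂=41.222, s₂=7.710, n₂=9
s_p² = [18·6.906² + 8·7.710²]/26 = 51.3068
SE = √(s_p²·(1/19+1/9)) = 2.8985
t = (36.632−41.222)/2.8985 = -1.5838
df = 26
p-value (two-sided) = 0.12532
At α=0.05: p ≥ α → fail to reject H₀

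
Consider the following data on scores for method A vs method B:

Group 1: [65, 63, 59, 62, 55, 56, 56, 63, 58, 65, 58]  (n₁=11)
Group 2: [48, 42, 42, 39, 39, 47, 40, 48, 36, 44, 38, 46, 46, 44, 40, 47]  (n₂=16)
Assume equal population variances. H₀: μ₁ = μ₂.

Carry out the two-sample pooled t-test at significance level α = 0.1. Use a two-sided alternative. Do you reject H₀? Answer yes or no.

x̄₁=60.000, s₁=3.715, n₁=11
x̄₂=42.875, s₂=3.897, n₂=16
s_p² = [10·3.715² + 15·3.897²]/25 = 14.6300
SE = √(s_p²·(1/11+1/16)) = 1.4981
t = (60.000−42.875)/1.4981 = 11.4310
df = 25
p-value (two-sided) = 0.00000
At α=0.1: p < α → reject H₀

reject H₀: yes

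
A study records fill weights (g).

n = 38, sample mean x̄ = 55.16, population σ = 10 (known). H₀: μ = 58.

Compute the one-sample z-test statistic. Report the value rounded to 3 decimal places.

SE = σ/√n = 10/√38 = 1.6222
z = (x̄−μ₀)/SE = (55.16−58)/1.6222 = -1.7507

test statistic = -1.751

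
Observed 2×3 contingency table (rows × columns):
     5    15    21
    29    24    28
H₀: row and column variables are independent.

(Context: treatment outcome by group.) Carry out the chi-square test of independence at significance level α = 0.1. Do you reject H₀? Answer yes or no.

reject H₀: yes

Row totals [41, 81], col totals [34, 39, 49], n=122
χ² = (5−11.43)²/11.43 + (15−13.11)²/13.11 + (21−16.47)²/16.47 + (29−22.57)²/22.57 + (24−25.89)²/25.89 + (28−32.53)²/32.53 = 7.7348
df = 2
p-value (upper-tail) = 0.02091
At α=0.1: p < α → reject H₀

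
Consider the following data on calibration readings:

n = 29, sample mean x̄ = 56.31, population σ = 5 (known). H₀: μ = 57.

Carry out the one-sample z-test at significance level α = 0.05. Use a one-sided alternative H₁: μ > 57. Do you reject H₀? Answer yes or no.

reject H₀: no

SE = σ/√n = 5/√29 = 0.9285
z = (x̄−μ₀)/SE = (56.31−57)/0.9285 = -0.7432
p-value (one-sided, H₁ greater) = 0.77131
At α=0.05: p ≥ α → fail to reject H₀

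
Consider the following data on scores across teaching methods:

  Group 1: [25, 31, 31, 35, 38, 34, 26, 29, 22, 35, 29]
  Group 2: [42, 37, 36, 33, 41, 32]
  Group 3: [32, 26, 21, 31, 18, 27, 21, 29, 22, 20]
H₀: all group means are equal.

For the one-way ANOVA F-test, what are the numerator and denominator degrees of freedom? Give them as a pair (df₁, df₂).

k = 3 groups, N = 27 total
df = (k−1, N−k) = (3−1, 27−3) = (2, 24)

degrees of freedom = [2, 24]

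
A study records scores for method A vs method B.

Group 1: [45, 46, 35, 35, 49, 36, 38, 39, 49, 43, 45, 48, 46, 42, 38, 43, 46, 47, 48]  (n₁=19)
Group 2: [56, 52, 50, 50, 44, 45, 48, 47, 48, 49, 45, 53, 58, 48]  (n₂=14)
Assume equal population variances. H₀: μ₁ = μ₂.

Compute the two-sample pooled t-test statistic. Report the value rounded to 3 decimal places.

test statistic = -4.046

x̄₁=43.053, s₁=4.813, n₁=19
x̄₂=49.500, s₂=4.090, n₂=14
s_p² = [18·4.813² + 13·4.090²]/31 = 20.4660
SE = √(s_p²·(1/19+1/14)) = 1.5934
t = (43.053−49.500)/1.5934 = -4.0462
df = 31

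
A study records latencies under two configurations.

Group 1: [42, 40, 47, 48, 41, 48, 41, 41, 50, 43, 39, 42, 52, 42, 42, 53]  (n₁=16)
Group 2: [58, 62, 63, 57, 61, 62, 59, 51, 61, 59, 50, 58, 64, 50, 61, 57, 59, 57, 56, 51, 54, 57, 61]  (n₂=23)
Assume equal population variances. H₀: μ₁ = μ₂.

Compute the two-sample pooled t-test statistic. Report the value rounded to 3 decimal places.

test statistic = -9.501

x̄₁=44.438, s₁=4.501, n₁=16
x̄₂=57.739, s₂=4.158, n₂=23
s_p² = [15·4.501² + 22·4.158²]/37 = 18.4965
SE = √(s_p²·(1/16+1/23)) = 1.4001
t = (44.438−57.739)/1.4001 = -9.5006
df = 37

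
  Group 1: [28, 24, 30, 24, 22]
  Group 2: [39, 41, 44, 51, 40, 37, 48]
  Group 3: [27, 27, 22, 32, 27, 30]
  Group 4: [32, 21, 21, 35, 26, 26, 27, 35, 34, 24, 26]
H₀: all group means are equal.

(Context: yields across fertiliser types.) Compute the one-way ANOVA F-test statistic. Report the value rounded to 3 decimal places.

Group means [25.60, 42.86, 27.50, 27.91], grand mean 31.034
SSB = Σnᵢ(x̄ᵢ−x̄)² = 1308.499; SSW = ΣΣ(x−x̄ᵢ)² = 532.466
MSB = 1308.499/3 = 436.1664; MSW = 532.466/25 = 21.2986
F = MSB/MSW = 20.4786
df = (3, 25)

test statistic = 20.479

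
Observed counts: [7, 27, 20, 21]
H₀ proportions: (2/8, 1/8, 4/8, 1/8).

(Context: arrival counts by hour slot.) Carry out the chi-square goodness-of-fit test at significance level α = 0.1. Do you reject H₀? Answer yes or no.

reject H₀: yes

n = 75; E_i = n·p_i = [18.75, 9.38, 37.50, 9.38]
χ² = (7−18.75)²/18.75 + (27−9.38)²/9.38 + (20−37.50)²/37.50 + (21−9.38)²/9.38 = 63.0800
df = 3
p-value (upper-tail) = 0.00000
At α=0.1: p < α → reject H₀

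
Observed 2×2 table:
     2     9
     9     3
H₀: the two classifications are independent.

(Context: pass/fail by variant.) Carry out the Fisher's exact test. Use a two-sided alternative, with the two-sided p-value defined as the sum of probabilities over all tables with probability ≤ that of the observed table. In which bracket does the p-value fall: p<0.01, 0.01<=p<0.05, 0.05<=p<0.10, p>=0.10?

Margins: r₁=11, r₂=12, c₁=11, c₂=12, n=23
p_obs = C(11,2)·C(12,9)/C(23,11); sum pmf over tables with pmf ≤ p_obs
p-value (two-sided) = 0.01228
→ bracket: 0.01<=p<0.05

p-value bracket: 0.01<=p<0.05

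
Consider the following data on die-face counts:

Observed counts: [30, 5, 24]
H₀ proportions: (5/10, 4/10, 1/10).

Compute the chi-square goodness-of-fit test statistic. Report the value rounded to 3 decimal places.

n = 59; E_i = n·p_i = [29.50, 23.60, 5.90]
χ² = (30−29.50)²/29.50 + (5−23.60)²/23.60 + (24−5.90)²/5.90 = 70.1949
df = 2

test statistic = 70.195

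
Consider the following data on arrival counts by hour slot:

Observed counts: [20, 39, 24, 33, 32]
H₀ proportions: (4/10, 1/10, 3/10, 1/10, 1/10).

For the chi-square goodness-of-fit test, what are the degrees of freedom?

degrees of freedom = 4

df = k − 1 = 5 − 1 = 4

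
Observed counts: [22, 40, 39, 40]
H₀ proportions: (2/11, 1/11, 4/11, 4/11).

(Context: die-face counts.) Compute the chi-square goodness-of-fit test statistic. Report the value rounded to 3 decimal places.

n = 141; E_i = n·p_i = [25.64, 12.82, 51.27, 51.27]
χ² = (22−25.64)²/25.64 + (40−12.82)²/12.82 + (39−51.27)²/51.27 + (40−51.27)²/51.27 = 63.5727
df = 3

test statistic = 63.573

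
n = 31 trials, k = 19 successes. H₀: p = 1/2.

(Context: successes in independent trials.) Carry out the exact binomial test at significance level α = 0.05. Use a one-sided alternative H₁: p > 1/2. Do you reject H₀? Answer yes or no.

reject H₀: no

Exact binomial: n=31, k=19, p₀=1/2=0.5000
P(X≥19) from Σ C(n,i)·p₀^i·(1−p₀)^(n−i)
p-value (one-sided, H₁ greater) = 0.14052
At α=0.05: p ≥ α → fail to reject H₀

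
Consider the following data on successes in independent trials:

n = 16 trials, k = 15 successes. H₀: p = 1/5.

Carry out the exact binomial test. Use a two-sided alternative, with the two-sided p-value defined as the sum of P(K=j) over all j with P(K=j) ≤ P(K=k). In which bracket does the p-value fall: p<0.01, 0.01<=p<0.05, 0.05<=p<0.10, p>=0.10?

Exact binomial: n=16, k=15, p₀=1/5=0.2000
P(X=j) = C(n,j)·p₀^j·(1−p₀)^(n−j); p = Σ P(X=j) over j with P(X=j) ≤ P(X=15)
p-value (two-sided) = 0.00000
→ bracket: p<0.01

p-value bracket: p<0.01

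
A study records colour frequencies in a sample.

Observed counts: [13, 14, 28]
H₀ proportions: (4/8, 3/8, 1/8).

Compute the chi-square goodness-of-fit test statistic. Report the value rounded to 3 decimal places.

test statistic = 74.685

n = 55; E_i = n·p_i = [27.50, 20.62, 6.88]
χ² = (13−27.50)²/27.50 + (14−20.62)²/20.62 + (28−6.88)²/6.88 = 74.6848
df = 2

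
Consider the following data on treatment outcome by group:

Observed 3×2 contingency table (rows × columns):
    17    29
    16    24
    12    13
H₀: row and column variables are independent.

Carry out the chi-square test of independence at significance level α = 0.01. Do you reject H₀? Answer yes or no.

reject H₀: no

Row totals [46, 40, 25], col totals [45, 66], n=111
χ² = (17−18.65)²/18.65 + (29−27.35)²/27.35 + (16−16.22)²/16.22 + (24−23.78)²/23.78 + (12−10.14)²/10.14 + (13−14.86)²/14.86 = 0.8271
df = 2
p-value (upper-tail) = 0.66131
At α=0.01: p ≥ α → fail to reject H₀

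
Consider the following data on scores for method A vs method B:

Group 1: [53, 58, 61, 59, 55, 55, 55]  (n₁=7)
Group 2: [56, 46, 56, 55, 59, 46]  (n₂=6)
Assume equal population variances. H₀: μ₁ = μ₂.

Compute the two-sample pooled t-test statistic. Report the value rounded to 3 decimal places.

x̄₁=56.571, s₁=2.820, n₁=7
x̄₂=53.000, s₂=5.586, n₂=6
s_p² = [6·2.820² + 5·5.586²]/11 = 18.5195
SE = √(s_p²·(1/7+1/6)) = 2.3942
t = (56.571−53.000)/2.3942 = 1.4917
df = 11

test statistic = 1.492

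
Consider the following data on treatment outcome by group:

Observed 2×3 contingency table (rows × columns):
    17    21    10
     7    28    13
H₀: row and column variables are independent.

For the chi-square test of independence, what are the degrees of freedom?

df = (r−1)(c−1) = (2−1)·(3−1) = 2

degrees of freedom = 2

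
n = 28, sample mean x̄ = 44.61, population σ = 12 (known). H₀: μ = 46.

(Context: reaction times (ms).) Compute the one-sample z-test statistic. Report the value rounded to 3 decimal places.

test statistic = -0.613

SE = σ/√n = 12/√28 = 2.2678
z = (x̄−μ₀)/SE = (44.61−46)/2.2678 = -0.6129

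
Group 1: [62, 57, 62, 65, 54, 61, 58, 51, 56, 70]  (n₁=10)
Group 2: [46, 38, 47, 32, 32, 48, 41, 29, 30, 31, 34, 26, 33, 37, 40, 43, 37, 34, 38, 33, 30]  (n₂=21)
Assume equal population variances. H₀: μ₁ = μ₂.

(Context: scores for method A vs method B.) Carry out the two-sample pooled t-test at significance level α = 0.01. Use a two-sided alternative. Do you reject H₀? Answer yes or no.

x̄₁=59.600, s₁=5.562, n₁=10
x̄₂=36.143, s₂=6.199, n₂=21
s_p² = [9·5.562² + 20·6.199²]/29 = 36.1025
SE = √(s_p²·(1/10+1/21)) = 2.3086
t = (59.600−36.143)/2.3086 = 10.1610
df = 29
p-value (two-sided) = 0.00000
At α=0.01: p < α → reject H₀

reject H₀: yes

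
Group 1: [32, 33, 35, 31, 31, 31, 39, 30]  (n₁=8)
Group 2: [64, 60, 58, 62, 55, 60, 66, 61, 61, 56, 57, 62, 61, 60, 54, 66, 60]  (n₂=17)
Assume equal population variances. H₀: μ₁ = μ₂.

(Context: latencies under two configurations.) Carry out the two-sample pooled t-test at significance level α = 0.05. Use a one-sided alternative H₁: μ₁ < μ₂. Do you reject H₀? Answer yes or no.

x̄₁=32.750, s₁=2.964, n₁=8
x̄₂=60.176, s₂=3.432, n₂=17
s_p² = [7·2.964² + 16·3.432²]/23 = 10.8683
SE = √(s_p²·(1/8+1/17)) = 1.4135
t = (32.750−60.176)/1.4135 = -19.4039
df = 23
p-value (one-sided, H₁ less) = 0.00000
At α=0.05: p < α → reject H₀

reject H₀: yes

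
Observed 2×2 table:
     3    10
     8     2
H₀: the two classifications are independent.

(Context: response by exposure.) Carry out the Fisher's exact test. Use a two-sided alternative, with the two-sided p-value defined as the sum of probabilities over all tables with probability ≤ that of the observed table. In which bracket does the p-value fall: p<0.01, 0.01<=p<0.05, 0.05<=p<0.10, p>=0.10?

Margins: r₁=13, r₂=10, c₁=11, c₂=12, n=23
p_obs = C(13,3)·C(10,8)/C(23,11); sum pmf over tables with pmf ≤ p_obs
p-value (two-sided) = 0.01228
→ bracket: 0.01<=p<0.05

p-value bracket: 0.01<=p<0.05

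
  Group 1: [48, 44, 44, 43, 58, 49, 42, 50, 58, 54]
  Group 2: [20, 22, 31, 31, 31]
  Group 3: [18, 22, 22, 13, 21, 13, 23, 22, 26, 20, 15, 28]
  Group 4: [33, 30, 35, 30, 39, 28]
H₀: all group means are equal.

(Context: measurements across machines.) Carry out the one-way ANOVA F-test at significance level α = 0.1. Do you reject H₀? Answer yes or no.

reject H₀: yes

Group means [49.00, 27.00, 20.25, 32.50], grand mean 32.212
SSB = Σnᵢ(x̄ᵢ−x̄)² = 4671.765; SSW = ΣΣ(x−x̄ᵢ)² = 775.750
MSB = 4671.765/3 = 1557.2551; MSW = 775.750/29 = 26.7500
F = MSB/MSW = 58.2151
df = (3, 29)
p-value (upper-tail) = 0.00000
At α=0.1: p < α → reject H₀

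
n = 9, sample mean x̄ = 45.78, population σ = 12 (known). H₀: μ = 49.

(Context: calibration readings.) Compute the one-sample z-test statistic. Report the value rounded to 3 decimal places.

test statistic = -0.805

SE = σ/√n = 12/√9 = 4.0000
z = (x̄−μ₀)/SE = (45.78−49)/4.0000 = -0.8050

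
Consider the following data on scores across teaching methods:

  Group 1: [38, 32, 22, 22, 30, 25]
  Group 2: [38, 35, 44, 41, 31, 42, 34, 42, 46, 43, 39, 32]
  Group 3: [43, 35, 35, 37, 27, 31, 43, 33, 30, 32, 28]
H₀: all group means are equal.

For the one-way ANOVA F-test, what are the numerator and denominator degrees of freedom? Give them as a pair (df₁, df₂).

degrees of freedom = [2, 26]

k = 3 groups, N = 29 total
df = (k−1, N−k) = (3−1, 29−3) = (2, 26)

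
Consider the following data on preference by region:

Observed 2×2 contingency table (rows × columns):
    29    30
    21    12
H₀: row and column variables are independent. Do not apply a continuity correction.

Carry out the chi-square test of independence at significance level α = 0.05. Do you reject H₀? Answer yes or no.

reject H₀: no

Row totals [59, 33], col totals [50, 42], n=92
χ² = (29−32.07)²/32.07 + (30−26.93)²/26.93 + (21−17.93)²/17.93 + (12−15.07)²/15.07 = 1.7894
df = 1
p-value (upper-tail) = 0.18100
At α=0.05: p ≥ α → fail to reject H₀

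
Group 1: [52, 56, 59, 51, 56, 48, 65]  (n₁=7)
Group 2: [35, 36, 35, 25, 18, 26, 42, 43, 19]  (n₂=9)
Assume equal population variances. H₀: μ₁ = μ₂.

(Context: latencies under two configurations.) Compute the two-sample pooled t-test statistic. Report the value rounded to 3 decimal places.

test statistic = 6.053

x̄₁=55.286, s₁=5.648, n₁=7
x̄₂=31.000, s₂=9.327, n₂=9
s_p² = [6·5.648² + 8·9.327²]/14 = 63.3878
SE = √(s_p²·(1/7+1/9)) = 4.0123
t = (55.286−31.000)/4.0123 = 6.0528
df = 14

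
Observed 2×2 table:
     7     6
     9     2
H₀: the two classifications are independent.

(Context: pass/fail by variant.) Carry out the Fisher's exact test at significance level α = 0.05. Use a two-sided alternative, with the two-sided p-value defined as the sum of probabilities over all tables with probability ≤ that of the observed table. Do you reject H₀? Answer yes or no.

reject H₀: no

Margins: r₁=13, r₂=11, c₁=16, c₂=8, n=24
p_obs = C(13,7)·C(11,9)/C(24,16); sum pmf over tables with pmf ≤ p_obs
p-value (two-sided) = 0.21080
At α=0.05: p ≥ α → fail to reject H₀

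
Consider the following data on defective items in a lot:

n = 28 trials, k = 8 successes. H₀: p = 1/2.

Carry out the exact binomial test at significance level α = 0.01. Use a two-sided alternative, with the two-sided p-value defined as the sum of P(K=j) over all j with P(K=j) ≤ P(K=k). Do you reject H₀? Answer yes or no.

reject H₀: no

Exact binomial: n=28, k=8, p₀=1/2=0.5000
P(X=j) = C(n,j)·p₀^j·(1−p₀)^(n−j); p = Σ P(X=j) over j with P(X=j) ≤ P(X=8)
p-value (two-sided) = 0.03570
At α=0.01: p ≥ α → fail to reject H₀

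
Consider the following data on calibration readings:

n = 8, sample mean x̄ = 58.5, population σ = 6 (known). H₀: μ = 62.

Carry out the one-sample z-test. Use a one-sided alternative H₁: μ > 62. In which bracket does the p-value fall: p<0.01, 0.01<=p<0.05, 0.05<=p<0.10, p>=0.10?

p-value bracket: p>=0.10

SE = σ/√n = 6/√8 = 2.1213
z = (x̄−μ₀)/SE = (58.5−62)/2.1213 = -1.6499
p-value (one-sided, H₁ greater) = 0.95052
→ bracket: p>=0.10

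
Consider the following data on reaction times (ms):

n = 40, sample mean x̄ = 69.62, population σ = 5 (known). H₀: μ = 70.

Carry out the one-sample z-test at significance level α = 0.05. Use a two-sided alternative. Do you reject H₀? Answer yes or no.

reject H₀: no

SE = σ/√n = 5/√40 = 0.7906
z = (x̄−μ₀)/SE = (69.62−70)/0.7906 = -0.4807
p-value (two-sided) = 0.63075
At α=0.05: p ≥ α → fail to reject H₀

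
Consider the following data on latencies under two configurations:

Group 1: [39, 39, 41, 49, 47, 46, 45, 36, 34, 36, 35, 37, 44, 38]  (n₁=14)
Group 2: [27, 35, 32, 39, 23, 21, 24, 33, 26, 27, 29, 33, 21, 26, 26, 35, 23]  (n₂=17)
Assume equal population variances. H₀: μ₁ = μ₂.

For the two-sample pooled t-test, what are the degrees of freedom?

degrees of freedom = 29

df = n₁ + n₂ − 2 = 14 + 17 − 2 = 29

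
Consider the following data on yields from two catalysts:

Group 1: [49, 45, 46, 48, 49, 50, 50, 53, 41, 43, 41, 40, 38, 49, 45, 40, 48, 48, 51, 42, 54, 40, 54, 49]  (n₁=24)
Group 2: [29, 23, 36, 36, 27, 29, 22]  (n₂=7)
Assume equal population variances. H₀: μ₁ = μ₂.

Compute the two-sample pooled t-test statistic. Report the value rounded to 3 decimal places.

x̄₁=46.375, s₁=4.790, n₁=24
x̄₂=28.857, s₂=5.581, n₂=7
s_p² = [23·4.790² + 6·5.581²]/29 = 24.6373
SE = √(s_p²·(1/24+1/7)) = 2.1322
t = (46.375−28.857)/2.1322 = 8.2160
df = 29

test statistic = 8.216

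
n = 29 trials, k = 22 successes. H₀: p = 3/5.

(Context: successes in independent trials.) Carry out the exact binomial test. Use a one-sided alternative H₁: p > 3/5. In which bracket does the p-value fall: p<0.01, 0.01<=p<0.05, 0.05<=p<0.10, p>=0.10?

p-value bracket: 0.05<=p<0.10

Exact binomial: n=29, k=22, p₀=3/5=0.6000
P(X≥22) from Σ C(n,i)·p₀^i·(1−p₀)^(n−i)
p-value (one-sided, H₁ greater) = 0.05699
→ bracket: 0.05<=p<0.10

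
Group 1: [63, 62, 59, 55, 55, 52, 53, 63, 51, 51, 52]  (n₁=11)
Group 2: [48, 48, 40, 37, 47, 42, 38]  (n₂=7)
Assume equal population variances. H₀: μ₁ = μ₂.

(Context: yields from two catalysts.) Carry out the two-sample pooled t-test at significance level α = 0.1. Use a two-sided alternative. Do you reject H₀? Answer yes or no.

x̄₁=56.000, s₁=4.858, n₁=11
x̄₂=42.857, s₂=4.776, n₂=7
s_p² = [10·4.858² + 6·4.776²]/16 = 23.3036
SE = √(s_p²·(1/11+1/7)) = 2.3340
t = (56.000−42.857)/2.3340 = 5.6310
df = 16
p-value (two-sided) = 0.00004
At α=0.1: p < α → reject H₀

reject H₀: yes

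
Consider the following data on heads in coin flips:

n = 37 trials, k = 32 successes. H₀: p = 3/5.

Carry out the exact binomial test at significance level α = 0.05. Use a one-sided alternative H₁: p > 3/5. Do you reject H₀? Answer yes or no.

reject H₀: yes

Exact binomial: n=37, k=32, p₀=3/5=0.6000
P(X≥32) from Σ C(n,i)·p₀^i·(1−p₀)^(n−i)
p-value (one-sided, H₁ greater) = 0.00045
At α=0.05: p < α → reject H₀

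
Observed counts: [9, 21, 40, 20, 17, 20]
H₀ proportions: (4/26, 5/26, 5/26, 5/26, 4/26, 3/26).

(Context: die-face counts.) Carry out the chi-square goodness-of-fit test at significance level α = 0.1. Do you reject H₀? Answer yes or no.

reject H₀: yes

n = 127; E_i = n·p_i = [19.54, 24.42, 24.42, 24.42, 19.54, 14.65]
χ² = (9−19.54)²/19.54 + (21−24.42)²/24.42 + (40−24.42)²/24.42 + (20−24.42)²/24.42 + (17−19.54)²/19.54 + (20−14.65)²/14.65 = 19.1801
df = 5
p-value (upper-tail) = 0.00178
At α=0.1: p < α → reject H₀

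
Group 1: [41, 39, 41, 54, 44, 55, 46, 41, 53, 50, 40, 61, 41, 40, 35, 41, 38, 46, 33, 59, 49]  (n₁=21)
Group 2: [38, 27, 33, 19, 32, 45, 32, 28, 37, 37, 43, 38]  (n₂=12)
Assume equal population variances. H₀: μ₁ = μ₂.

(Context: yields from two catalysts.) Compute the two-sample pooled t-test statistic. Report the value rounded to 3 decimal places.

x̄₁=45.095, s₁=7.745, n₁=21
x̄₂=34.083, s₂=7.204, n₂=12
s_p² = [20·7.745² + 11·7.204²]/31 = 57.1202
SE = √(s_p²·(1/21+1/12)) = 2.7350
t = (45.095−34.083)/2.7350 = 4.0263
df = 31

test statistic = 4.026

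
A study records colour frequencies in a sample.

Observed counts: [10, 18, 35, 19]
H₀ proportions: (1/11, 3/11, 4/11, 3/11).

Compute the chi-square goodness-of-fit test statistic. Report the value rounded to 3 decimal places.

test statistic = 3.127

n = 82; E_i = n·p_i = [7.45, 22.36, 29.82, 22.36]
χ² = (10−7.45)²/7.45 + (18−22.36)²/22.36 + (35−29.82)²/29.82 + (19−22.36)²/22.36 = 3.1270
df = 3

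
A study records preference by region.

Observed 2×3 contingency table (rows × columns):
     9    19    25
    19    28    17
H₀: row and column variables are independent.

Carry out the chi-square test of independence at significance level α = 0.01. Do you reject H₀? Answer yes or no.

Row totals [53, 64], col totals [28, 47, 42], n=117
χ² = (9−12.68)²/12.68 + (19−21.29)²/21.29 + (25−19.03)²/19.03 + (19−15.32)²/15.32 + (28−25.71)²/25.71 + (17−22.97)²/22.97 = 5.8360
df = 2
p-value (upper-tail) = 0.05404
At α=0.01: p ≥ α → fail to reject H₀

reject H₀: no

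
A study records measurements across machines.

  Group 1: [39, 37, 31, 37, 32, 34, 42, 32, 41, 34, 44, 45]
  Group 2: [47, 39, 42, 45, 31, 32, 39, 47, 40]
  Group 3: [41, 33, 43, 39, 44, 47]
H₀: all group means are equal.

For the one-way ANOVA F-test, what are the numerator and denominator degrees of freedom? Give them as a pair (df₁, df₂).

degrees of freedom = [2, 24]

k = 3 groups, N = 27 total
df = (k−1, N−k) = (3−1, 27−3) = (2, 24)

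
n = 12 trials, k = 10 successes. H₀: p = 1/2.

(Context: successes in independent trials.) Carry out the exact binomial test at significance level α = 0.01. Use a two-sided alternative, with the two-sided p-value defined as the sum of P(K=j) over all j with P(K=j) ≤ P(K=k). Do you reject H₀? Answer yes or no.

Exact binomial: n=12, k=10, p₀=1/2=0.5000
P(X=j) = C(n,j)·p₀^j·(1−p₀)^(n−j); p = Σ P(X=j) over j with P(X=j) ≤ P(X=10)
p-value (two-sided) = 0.03857
At α=0.01: p ≥ α → fail to reject H₀

reject H₀: no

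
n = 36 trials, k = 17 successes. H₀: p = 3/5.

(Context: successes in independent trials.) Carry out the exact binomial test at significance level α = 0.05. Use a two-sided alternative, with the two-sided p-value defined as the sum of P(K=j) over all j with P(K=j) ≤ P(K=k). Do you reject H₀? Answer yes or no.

Exact binomial: n=36, k=17, p₀=3/5=0.6000
P(X=j) = C(n,j)·p₀^j·(1−p₀)^(n−j); p = Σ P(X=j) over j with P(X=j) ≤ P(X=17)
p-value (two-sided) = 0.12754
At α=0.05: p ≥ α → fail to reject H₀

reject H₀: no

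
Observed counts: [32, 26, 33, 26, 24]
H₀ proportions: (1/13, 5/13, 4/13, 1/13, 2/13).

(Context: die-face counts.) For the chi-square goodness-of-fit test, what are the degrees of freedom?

df = k − 1 = 5 − 1 = 4

degrees of freedom = 4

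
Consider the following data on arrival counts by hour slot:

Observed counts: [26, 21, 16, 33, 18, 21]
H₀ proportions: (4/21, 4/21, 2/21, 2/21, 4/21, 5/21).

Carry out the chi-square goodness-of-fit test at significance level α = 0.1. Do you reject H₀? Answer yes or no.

reject H₀: yes

n = 135; E_i = n·p_i = [25.71, 25.71, 12.86, 12.86, 25.71, 32.14]
χ² = (26−25.71)²/25.71 + (21−25.71)²/25.71 + (16−12.86)²/12.86 + (33−12.86)²/12.86 + (18−25.71)²/25.71 + (21−32.14)²/32.14 = 39.3700
df = 5
p-value (upper-tail) = 0.00000
At α=0.1: p < α → reject H₀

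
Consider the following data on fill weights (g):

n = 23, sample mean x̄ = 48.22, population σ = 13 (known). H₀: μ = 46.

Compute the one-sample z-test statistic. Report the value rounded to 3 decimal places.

test statistic = 0.819

SE = σ/√n = 13/√23 = 2.7107
z = (x̄−μ₀)/SE = (48.22−46)/2.7107 = 0.8190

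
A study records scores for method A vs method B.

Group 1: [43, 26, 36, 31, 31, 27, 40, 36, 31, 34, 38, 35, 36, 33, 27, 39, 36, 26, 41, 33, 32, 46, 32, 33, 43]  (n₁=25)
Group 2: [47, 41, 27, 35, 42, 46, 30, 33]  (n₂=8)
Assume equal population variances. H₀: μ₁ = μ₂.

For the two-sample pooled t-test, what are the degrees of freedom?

df = n₁ + n₂ − 2 = 25 + 8 − 2 = 31

degrees of freedom = 31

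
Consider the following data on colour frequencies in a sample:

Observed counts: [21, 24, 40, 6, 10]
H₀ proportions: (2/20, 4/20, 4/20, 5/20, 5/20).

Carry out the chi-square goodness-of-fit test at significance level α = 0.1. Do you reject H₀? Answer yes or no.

n = 101; E_i = n·p_i = [10.10, 20.20, 20.20, 25.25, 25.25]
χ² = (21−10.10)²/10.10 + (24−20.20)²/20.20 + (40−20.20)²/20.20 + (6−25.25)²/25.25 + (10−25.25)²/25.25 = 55.7723
df = 4
p-value (upper-tail) = 0.00000
At α=0.1: p < α → reject H₀

reject H₀: yes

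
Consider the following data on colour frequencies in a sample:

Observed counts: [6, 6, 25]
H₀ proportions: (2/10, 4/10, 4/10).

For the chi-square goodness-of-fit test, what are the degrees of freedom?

df = k − 1 = 3 − 1 = 2

degrees of freedom = 2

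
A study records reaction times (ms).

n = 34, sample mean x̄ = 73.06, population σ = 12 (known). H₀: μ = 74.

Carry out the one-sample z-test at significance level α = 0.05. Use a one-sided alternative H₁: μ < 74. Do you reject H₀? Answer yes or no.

SE = σ/√n = 12/√34 = 2.0580
z = (x̄−μ₀)/SE = (73.06−74)/2.0580 = -0.4568
p-value (one-sided, H₁ less) = 0.32392
At α=0.05: p ≥ α → fail to reject H₀

reject H₀: no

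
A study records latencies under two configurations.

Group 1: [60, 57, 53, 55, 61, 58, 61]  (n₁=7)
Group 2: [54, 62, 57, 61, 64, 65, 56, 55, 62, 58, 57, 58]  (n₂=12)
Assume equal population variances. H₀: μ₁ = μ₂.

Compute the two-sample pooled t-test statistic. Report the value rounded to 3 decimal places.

x̄₁=57.857, s₁=3.078, n₁=7
x̄₂=59.083, s₂=3.605, n₂=12
s_p² = [6·3.078² + 11·3.605²]/17 = 11.7514
SE = √(s_p²·(1/7+1/12)) = 1.6304
t = (57.857−59.083)/1.6304 = -0.7521
df = 17

test statistic = -0.752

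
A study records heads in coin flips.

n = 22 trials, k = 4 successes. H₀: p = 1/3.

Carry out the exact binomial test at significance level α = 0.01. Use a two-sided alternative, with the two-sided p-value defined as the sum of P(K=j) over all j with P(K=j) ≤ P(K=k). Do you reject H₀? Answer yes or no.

reject H₀: no

Exact binomial: n=22, k=4, p₀=1/3=0.3333
P(X=j) = C(n,j)·p₀^j·(1−p₀)^(n−j); p = Σ P(X=j) over j with P(X=j) ≤ P(X=4)
p-value (two-sided) = 0.17490
At α=0.01: p ≥ α → fail to reject H₀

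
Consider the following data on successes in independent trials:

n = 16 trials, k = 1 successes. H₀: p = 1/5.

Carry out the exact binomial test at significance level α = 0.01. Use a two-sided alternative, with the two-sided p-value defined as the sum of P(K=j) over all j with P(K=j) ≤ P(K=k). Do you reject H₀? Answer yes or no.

Exact binomial: n=16, k=1, p₀=1/5=0.2000
P(X=j) = C(n,j)·p₀^j·(1−p₀)^(n−j); p = Σ P(X=j) over j with P(X=j) ≤ P(X=1)
p-value (two-sided) = 0.22243
At α=0.01: p ≥ α → fail to reject H₀

reject H₀: no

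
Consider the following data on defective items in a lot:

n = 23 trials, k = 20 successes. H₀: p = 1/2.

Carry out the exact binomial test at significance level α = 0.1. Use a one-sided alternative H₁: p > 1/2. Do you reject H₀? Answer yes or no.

Exact binomial: n=23, k=20, p₀=1/2=0.5000
P(X≥20) from Σ C(n,i)·p₀^i·(1−p₀)^(n−i)
p-value (one-sided, H₁ greater) = 0.00024
At α=0.1: p < α → reject H₀

reject H₀: yes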